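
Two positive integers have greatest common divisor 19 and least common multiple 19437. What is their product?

369303

For any two positive integers, gcd × lcm = product = 19 × 19437 = 369303.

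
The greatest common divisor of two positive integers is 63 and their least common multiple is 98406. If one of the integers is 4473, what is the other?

For two integers, gcd × lcm = product, so the other is (63 × 98406) / 4473 = 6199578 / 4473 = 1386.

1386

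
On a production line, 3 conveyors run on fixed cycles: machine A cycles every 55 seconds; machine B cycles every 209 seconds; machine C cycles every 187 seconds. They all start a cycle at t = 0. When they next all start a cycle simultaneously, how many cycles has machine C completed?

95 cycles

They are all back at their starting positions together after one LCM of the periods.
55 = 5 × 11
209 = 11 × 19
187 = 11 × 17
LCM(55, 209, 187) = 5 × 11 × 17 × 19 = 17765.
Cycles for period 187: 17765 / 187 = 95.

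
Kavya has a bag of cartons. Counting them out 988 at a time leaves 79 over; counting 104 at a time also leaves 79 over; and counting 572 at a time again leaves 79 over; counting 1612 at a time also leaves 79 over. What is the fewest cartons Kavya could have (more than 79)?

673895

N − 79 must be a common multiple of 988, 104, 572, and 1612.
988 = 2^2 × 13 × 19
104 = 2^3 × 13
572 = 2^2 × 11 × 13
1612 = 2^2 × 13 × 31
LCM(988, 104, 572, 1612) = 2^3 × 11 × 13 × 19 × 31 = 673816.
Smallest N > 79 is LCM + 79 = 673816 + 79 = 673895.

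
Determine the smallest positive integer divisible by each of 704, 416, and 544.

704 = 2^6 × 11
416 = 2^5 × 13
544 = 2^5 × 17
LCM(704, 416, 544) = 2^6 × 11 × 13 × 17 = 155584.

155584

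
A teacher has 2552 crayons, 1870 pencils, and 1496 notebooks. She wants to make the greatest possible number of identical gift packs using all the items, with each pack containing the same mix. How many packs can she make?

The pack count must divide each quantity, so the greatest is gcd(2552, 1870, 1496).
2552 = 2^3 × 11 × 29
1870 = 2 × 5 × 11 × 17
1496 = 2^3 × 11 × 17
gcd(2552, 1870, 1496) = 2 × 11 = 22.

22 packs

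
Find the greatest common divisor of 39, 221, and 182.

39 = 3 × 13
221 = 13 × 17
182 = 2 × 7 × 13
gcd(39, 221, 182) = 13.

13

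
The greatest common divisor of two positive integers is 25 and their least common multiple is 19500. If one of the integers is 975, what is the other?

For two integers, gcd × lcm = product, so the other is (25 × 19500) / 975 = 487500 / 975 = 500.

500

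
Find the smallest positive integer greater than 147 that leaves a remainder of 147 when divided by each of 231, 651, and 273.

N − 147 must be a common multiple of 231, 651, and 273.
231 = 3 × 7 × 11
651 = 3 × 7 × 31
273 = 3 × 7 × 13
LCM(231, 651, 273) = 3 × 7 × 11 × 13 × 31 = 93093.
Smallest N > 147 is LCM + 147 = 93093 + 147 = 93240.

93240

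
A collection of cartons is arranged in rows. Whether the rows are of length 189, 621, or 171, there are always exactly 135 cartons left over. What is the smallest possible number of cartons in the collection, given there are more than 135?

N − 135 must be a common multiple of 189, 621, and 171.
189 = 3^3 × 7
621 = 3^3 × 23
171 = 3^2 × 19
LCM(189, 621, 171) = 3^3 × 7 × 19 × 23 = 82593.
Smallest N > 135 is LCM + 135 = 82593 + 135 = 82728.

82728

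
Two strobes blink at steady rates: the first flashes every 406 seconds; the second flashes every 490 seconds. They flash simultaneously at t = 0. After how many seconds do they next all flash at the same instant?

14210 seconds

They coincide at every common multiple of the periods; the first is the LCM.
406 = 2 × 7 × 29
490 = 2 × 5 × 7^2
LCM(406, 490) = 2 × 5 × 7^2 × 29 = 14210.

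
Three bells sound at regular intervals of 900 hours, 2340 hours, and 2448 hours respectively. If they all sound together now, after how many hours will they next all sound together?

795600 hours

They coincide at every common multiple of the periods; the first is the LCM.
900 = 2^2 × 3^2 × 5^2
2340 = 2^2 × 3^2 × 5 × 13
2448 = 2^4 × 3^2 × 17
LCM(900, 2340, 2448) = 2^4 × 3^2 × 5^2 × 13 × 17 = 795600.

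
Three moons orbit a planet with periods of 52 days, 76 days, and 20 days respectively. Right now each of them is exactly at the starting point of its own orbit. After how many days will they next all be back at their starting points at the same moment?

They coincide at every common multiple of the periods; the first is the LCM.
52 = 2^2 × 13
76 = 2^2 × 19
20 = 2^2 × 5
LCM(52, 76, 20) = 2^2 × 5 × 13 × 19 = 4940.

4940 days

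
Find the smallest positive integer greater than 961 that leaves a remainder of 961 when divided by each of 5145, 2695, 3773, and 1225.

N − 961 must be a common multiple of 5145, 2695, 3773, and 1225.
5145 = 3 × 5 × 7^3
2695 = 5 × 7^2 × 11
3773 = 7^3 × 11
1225 = 5^2 × 7^2
LCM(5145, 2695, 3773, 1225) = 3 × 5^2 × 7^3 × 11 = 282975.
Smallest N > 961 is LCM + 961 = 282975 + 961 = 283936.

283936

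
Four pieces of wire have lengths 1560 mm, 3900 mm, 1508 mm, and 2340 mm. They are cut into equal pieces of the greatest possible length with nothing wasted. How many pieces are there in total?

Piece length = gcd(1560, 3900, 1508, 2340).
1560 = 2^3 × 3 × 5 × 13
3900 = 2^2 × 3 × 5^2 × 13
1508 = 2^2 × 13 × 29
2340 = 2^2 × 3^2 × 5 × 13
gcd(1560, 3900, 1508, 2340) = 2^2 × 13 = 52.
Total pieces = 1560/52 + 3900/52 + 1508/52 + 2340/52 = 30 + 75 + 29 + 45 = 179.

179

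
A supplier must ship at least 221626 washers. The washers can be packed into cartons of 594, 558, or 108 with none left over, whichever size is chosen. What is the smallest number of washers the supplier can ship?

The number of washers must be a common multiple of 594, 558, and 108, so a multiple of their LCM.
594 = 2 × 3^3 × 11
558 = 2 × 3^2 × 31
108 = 2^2 × 3^3
LCM(594, 558, 108) = 2^2 × 3^3 × 11 × 31 = 36828.
Smallest multiple of 36828 that is ≥ 221626: ⌈221626/36828⌉ × 36828 = 7 × 36828 = 257796.

257796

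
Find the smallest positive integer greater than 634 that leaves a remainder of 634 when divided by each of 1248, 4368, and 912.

166618

N − 634 must be a common multiple of 1248, 4368, and 912.
1248 = 2^5 × 3 × 13
4368 = 2^4 × 3 × 7 × 13
912 = 2^4 × 3 × 19
LCM(1248, 4368, 912) = 2^5 × 3 × 7 × 13 × 19 = 165984.
Smallest N > 634 is LCM + 634 = 165984 + 634 = 166618.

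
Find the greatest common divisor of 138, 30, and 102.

138 = 2 × 3 × 23
30 = 2 × 3 × 5
102 = 2 × 3 × 17
gcd(138, 30, 102) = 2 × 3 = 6.

6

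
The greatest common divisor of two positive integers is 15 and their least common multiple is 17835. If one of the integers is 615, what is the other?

For two integers, gcd × lcm = product, so the other is (15 × 17835) / 615 = 267525 / 615 = 435.

435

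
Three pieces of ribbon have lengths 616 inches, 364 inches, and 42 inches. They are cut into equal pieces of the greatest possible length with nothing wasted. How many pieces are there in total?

Piece length = gcd(616, 364, 42).
616 = 2^3 × 7 × 11
364 = 2^2 × 7 × 13
42 = 2 × 3 × 7
gcd(616, 364, 42) = 2 × 7 = 14.
Total pieces = 616/14 + 364/14 + 42/14 = 44 + 26 + 3 = 73.

73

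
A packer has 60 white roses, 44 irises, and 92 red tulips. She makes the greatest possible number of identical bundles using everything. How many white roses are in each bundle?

Number of bundles = gcd(60, 44, 92).
60 = 2^2 × 3 × 5
44 = 2^2 × 11
92 = 2^2 × 23
gcd(60, 44, 92) = 2^2 = 4.
white roses per bundle = 60 / 4 = 15.

15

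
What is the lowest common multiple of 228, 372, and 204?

228 = 2^2 × 3 × 19
372 = 2^2 × 3 × 31
204 = 2^2 × 3 × 17
LCM(228, 372, 204) = 2^2 × 3 × 17 × 19 × 31 = 120156.

120156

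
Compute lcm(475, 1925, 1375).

182875

475 = 5^2 × 19
1925 = 5^2 × 7 × 11
1375 = 5^3 × 11
LCM(475, 1925, 1375) = 5^3 × 7 × 11 × 19 = 182875.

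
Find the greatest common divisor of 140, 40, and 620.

20

140 = 2^2 × 5 × 7
40 = 2^3 × 5
620 = 2^2 × 5 × 31
gcd(140, 40, 620) = 2^2 × 5 = 20.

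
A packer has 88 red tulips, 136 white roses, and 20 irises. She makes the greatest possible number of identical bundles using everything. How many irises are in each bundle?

5

Number of bundles = gcd(88, 136, 20).
88 = 2^3 × 11
136 = 2^3 × 17
20 = 2^2 × 5
gcd(88, 136, 20) = 2^2 = 4.
irises per bundle = 20 / 4 = 5.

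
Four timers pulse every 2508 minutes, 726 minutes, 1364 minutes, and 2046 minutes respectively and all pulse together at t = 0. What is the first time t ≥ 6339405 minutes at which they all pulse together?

6841824 minutes

Joint pulses occur at multiples of LCM(2508, 726, 1364, 2046).
2508 = 2^2 × 3 × 11 × 19
726 = 2 × 3 × 11^2
1364 = 2^2 × 11 × 31
2046 = 2 × 3 × 11 × 31
LCM(2508, 726, 1364, 2046) = 2^2 × 3 × 11^2 × 19 × 31 = 855228.
Smallest multiple of 855228 that is ≥ 6339405: ⌈6339405/855228⌉ × 855228 = 8 × 855228 = 6841824.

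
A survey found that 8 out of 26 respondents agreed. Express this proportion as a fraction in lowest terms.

8 = 2^3
26 = 2 × 13
gcd(8, 26) = 2.
Divide numerator and denominator by 2: 8/26 = 4/13.

4/13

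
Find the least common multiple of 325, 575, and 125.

37375

325 = 5^2 × 13
575 = 5^2 × 23
125 = 5^3
LCM(325, 575, 125) = 5^3 × 13 × 23 = 37375.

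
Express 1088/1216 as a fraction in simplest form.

1088 = 2^6 × 17
1216 = 2^6 × 19
gcd(1088, 1216) = 2^6 = 64.
Divide numerator and denominator by 64: 1088/1216 = 17/19.

17/19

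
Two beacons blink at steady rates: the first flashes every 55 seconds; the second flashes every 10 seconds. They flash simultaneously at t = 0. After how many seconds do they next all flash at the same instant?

The first simultaneous occurrence is after LCM of the individual periods.
55 = 5 × 11
10 = 2 × 5
LCM(55, 10) = 2 × 5 × 11 = 110.

110 seconds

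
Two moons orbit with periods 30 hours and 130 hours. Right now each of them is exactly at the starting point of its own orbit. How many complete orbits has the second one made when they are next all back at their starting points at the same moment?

All finish a whole number of cycles simultaneously at t = LCM of the periods.
30 = 2 × 3 × 5
130 = 2 × 5 × 13
LCM(30, 130) = 2 × 3 × 5 × 13 = 390.
Orbits for period 130: 390 / 130 = 3.

3 orbits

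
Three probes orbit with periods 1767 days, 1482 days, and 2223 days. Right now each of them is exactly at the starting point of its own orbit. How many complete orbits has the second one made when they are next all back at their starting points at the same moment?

The first common completion time is the LCM of the periods.
1767 = 3 × 19 × 31
1482 = 2 × 3 × 13 × 19
2223 = 3^2 × 13 × 19
LCM(1767, 1482, 2223) = 2 × 3^2 × 13 × 19 × 31 = 137826.
Orbits for period 1482: 137826 / 1482 = 93.

93 orbits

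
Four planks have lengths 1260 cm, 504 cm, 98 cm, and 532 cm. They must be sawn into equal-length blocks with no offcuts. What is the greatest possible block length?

14 cm

The block length must divide every plank, so the greatest is gcd(1260, 504, 98, 532).
1260 = 2^2 × 3^2 × 5 × 7
504 = 2^3 × 3^2 × 7
98 = 2 × 7^2
532 = 2^2 × 7 × 19
gcd(1260, 504, 98, 532) = 2 × 7 = 14.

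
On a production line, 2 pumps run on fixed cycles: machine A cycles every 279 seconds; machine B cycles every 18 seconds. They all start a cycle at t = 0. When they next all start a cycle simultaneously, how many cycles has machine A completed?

2 cycles

The first common completion time is the LCM of the periods.
279 = 3^2 × 31
18 = 2 × 3^2
LCM(279, 18) = 2 × 3^2 × 31 = 558.
Cycles for period 279: 558 / 279 = 2.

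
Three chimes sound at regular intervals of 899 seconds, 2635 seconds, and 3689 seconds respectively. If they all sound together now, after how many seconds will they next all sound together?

We need the least common multiple of the intervals.
899 = 29 × 31
2635 = 5 × 17 × 31
3689 = 7 × 17 × 31
LCM(899, 2635, 3689) = 5 × 7 × 17 × 29 × 31 = 534905.

534905 seconds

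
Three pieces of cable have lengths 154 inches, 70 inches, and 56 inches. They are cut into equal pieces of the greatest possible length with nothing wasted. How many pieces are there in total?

Piece length = gcd(154, 70, 56).
154 = 2 × 7 × 11
70 = 2 × 5 × 7
56 = 2^3 × 7
gcd(154, 70, 56) = 2 × 7 = 14.
Total pieces = 154/14 + 70/14 + 56/14 = 11 + 5 + 4 = 20.

20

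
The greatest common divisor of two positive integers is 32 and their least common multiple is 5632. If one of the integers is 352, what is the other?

512

For two integers, gcd × lcm = product, so the other is (32 × 5632) / 352 = 180224 / 352 = 512.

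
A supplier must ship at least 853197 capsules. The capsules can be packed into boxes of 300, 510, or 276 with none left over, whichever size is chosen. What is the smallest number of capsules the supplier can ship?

The number of capsules must be a common multiple of 300, 510, and 276, so a multiple of their LCM.
300 = 2^2 × 3 × 5^2
510 = 2 × 3 × 5 × 17
276 = 2^2 × 3 × 23
LCM(300, 510, 276) = 2^2 × 3 × 5^2 × 17 × 23 = 117300.
Smallest multiple of 117300 that is ≥ 853197: ⌈853197/117300⌉ × 117300 = 8 × 117300 = 938400.

938400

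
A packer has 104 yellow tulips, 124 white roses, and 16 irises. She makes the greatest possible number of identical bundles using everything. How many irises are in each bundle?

Number of bundles = gcd(104, 124, 16).
104 = 2^3 × 13
124 = 2^2 × 31
16 = 2^4
gcd(104, 124, 16) = 2^2 = 4.
irises per bundle = 16 / 4 = 4.

4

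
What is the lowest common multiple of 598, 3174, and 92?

82524

598 = 2 × 13 × 23
3174 = 2 × 3 × 23^2
92 = 2^2 × 23
LCM(598, 3174, 92) = 2^2 × 3 × 13 × 23^2 = 82524.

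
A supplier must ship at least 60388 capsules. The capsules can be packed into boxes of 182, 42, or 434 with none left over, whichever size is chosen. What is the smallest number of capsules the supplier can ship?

67704

The number of capsules must be a common multiple of 182, 42, and 434, so a multiple of their LCM.
182 = 2 × 7 × 13
42 = 2 × 3 × 7
434 = 2 × 7 × 31
LCM(182, 42, 434) = 2 × 3 × 7 × 13 × 31 = 16926.
Smallest multiple of 16926 that is ≥ 60388: ⌈60388/16926⌉ × 16926 = 4 × 16926 = 67704.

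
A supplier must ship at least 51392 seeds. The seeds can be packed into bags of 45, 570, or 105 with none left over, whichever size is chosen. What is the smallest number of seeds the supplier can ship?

The number of seeds must be a common multiple of 45, 570, and 105, so a multiple of their LCM.
45 = 3^2 × 5
570 = 2 × 3 × 5 × 19
105 = 3 × 5 × 7
LCM(45, 570, 105) = 2 × 3^2 × 5 × 7 × 19 = 11970.
Smallest multiple of 11970 that is ≥ 51392: ⌈51392/11970⌉ × 11970 = 5 × 11970 = 59850.

59850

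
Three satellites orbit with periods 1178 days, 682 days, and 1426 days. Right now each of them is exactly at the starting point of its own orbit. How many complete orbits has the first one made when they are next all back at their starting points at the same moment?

253 orbits

They are all back at their starting positions together after one LCM of the periods.
1178 = 2 × 19 × 31
682 = 2 × 11 × 31
1426 = 2 × 23 × 31
LCM(1178, 682, 1426) = 2 × 11 × 19 × 23 × 31 = 298034.
Orbits for period 1178: 298034 / 1178 = 253.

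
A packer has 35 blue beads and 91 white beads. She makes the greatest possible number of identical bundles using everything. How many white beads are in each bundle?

Number of bundles = gcd(35, 91).
35 = 5 × 7
91 = 7 × 13
gcd(35, 91) = 7.
white beads per bundle = 91 / 7 = 13.

13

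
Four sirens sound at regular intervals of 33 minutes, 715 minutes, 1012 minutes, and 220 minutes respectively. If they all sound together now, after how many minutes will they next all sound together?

197340 minutes

The first simultaneous occurrence is after LCM of the individual periods.
33 = 3 × 11
715 = 5 × 11 × 13
1012 = 2^2 × 11 × 23
220 = 2^2 × 5 × 11
LCM(33, 715, 1012, 220) = 2^2 × 3 × 5 × 11 × 13 × 23 = 197340.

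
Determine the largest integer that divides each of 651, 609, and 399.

21

651 = 3 × 7 × 31
609 = 3 × 7 × 29
399 = 3 × 7 × 19
gcd(651, 609, 399) = 3 × 7 = 21.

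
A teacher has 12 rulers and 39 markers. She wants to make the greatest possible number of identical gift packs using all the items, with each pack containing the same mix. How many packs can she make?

3 packs

The pack count must divide each quantity, so the greatest is gcd(12, 39).
12 = 2^2 × 3
39 = 3 × 13
gcd(12, 39) = 3.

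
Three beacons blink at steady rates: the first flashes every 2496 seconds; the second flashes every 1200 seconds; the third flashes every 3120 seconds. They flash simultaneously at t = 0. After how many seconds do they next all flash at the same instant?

They coincide at every common multiple of the periods; the first is the LCM.
2496 = 2^6 × 3 × 13
1200 = 2^4 × 3 × 5^2
3120 = 2^4 × 3 × 5 × 13
LCM(2496, 1200, 3120) = 2^6 × 3 × 5^2 × 13 = 62400.

62400 seconds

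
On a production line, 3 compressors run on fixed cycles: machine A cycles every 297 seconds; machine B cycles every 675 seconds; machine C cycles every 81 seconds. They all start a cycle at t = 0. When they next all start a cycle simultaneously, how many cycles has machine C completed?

275 cycles

They are all back at their starting positions together after one LCM of the periods.
297 = 3^3 × 11
675 = 3^3 × 5^2
81 = 3^4
LCM(297, 675, 81) = 3^4 × 5^2 × 11 = 22275.
Cycles for period 81: 22275 / 81 = 275.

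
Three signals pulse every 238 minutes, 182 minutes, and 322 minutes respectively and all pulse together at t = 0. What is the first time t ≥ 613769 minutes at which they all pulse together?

Joint pulses occur at multiples of LCM(238, 182, 322).
238 = 2 × 7 × 17
182 = 2 × 7 × 13
322 = 2 × 7 × 23
LCM(238, 182, 322) = 2 × 7 × 13 × 17 × 23 = 71162.
Smallest multiple of 71162 that is ≥ 613769: ⌈613769/71162⌉ × 71162 = 9 × 71162 = 640458.

640458 minutes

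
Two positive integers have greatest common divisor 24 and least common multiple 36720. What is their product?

881280

For any two positive integers, gcd × lcm = product = 24 × 36720 = 881280.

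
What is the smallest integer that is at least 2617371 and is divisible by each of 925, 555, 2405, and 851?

3318900

The integer must be a common multiple of 925, 555, 2405, and 851, so a multiple of their LCM.
925 = 5^2 × 37
555 = 3 × 5 × 37
2405 = 5 × 13 × 37
851 = 23 × 37
LCM(925, 555, 2405, 851) = 3 × 5^2 × 13 × 23 × 37 = 829725.
Smallest multiple of 829725 that is ≥ 2617371: ⌈2617371/829725⌉ × 829725 = 4 × 829725 = 3318900.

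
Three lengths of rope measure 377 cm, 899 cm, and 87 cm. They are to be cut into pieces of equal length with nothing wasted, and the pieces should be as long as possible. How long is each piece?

The greatest length dividing all of 377, 899, and 87 is their gcd.
377 = 13 × 29
899 = 29 × 31
87 = 3 × 29
gcd(377, 899, 87) = 29.

29 cm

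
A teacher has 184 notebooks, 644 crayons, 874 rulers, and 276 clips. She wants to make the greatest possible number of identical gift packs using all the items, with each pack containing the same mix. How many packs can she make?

46 packs

The pack count must divide each quantity, so the greatest is gcd(184, 644, 874, 276).
184 = 2^3 × 23
644 = 2^2 × 7 × 23
874 = 2 × 19 × 23
276 = 2^2 × 3 × 23
gcd(184, 644, 874, 276) = 2 × 23 = 46.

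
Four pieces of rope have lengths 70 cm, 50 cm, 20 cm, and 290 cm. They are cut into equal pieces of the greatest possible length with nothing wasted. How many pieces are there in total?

43

Piece length = gcd(70, 50, 20, 290).
70 = 2 × 5 × 7
50 = 2 × 5^2
20 = 2^2 × 5
290 = 2 × 5 × 29
gcd(70, 50, 20, 290) = 2 × 5 = 10.
Total pieces = 70/10 + 50/10 + 20/10 + 290/10 = 7 + 5 + 2 + 29 = 43.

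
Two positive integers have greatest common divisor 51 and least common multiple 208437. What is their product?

For any two positive integers, gcd × lcm = product = 51 × 208437 = 10630287.

10630287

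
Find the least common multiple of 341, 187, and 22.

11594

341 = 11 × 31
187 = 11 × 17
22 = 2 × 11
LCM(341, 187, 22) = 2 × 11 × 17 × 31 = 11594.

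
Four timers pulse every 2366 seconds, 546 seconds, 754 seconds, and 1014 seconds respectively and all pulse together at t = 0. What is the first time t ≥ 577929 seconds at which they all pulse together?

617526 seconds

Joint pulses occur at multiples of LCM(2366, 546, 754, 1014).
2366 = 2 × 7 × 13^2
546 = 2 × 3 × 7 × 13
754 = 2 × 13 × 29
1014 = 2 × 3 × 13^2
LCM(2366, 546, 754, 1014) = 2 × 3 × 7 × 13^2 × 29 = 205842.
Smallest multiple of 205842 that is ≥ 577929: ⌈577929/205842⌉ × 205842 = 3 × 205842 = 617526.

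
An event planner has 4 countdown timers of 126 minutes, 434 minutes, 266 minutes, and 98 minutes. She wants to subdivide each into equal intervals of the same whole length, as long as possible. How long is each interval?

14 minutes

The interval must divide each timer length; the longest such is the gcd.
126 = 2 × 3^2 × 7
434 = 2 × 7 × 31
266 = 2 × 7 × 19
98 = 2 × 7^2
gcd(126, 434, 266, 98) = 2 × 7 = 14.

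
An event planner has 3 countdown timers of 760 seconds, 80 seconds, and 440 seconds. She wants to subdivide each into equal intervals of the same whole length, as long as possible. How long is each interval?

40 seconds

The interval must divide each timer length; the longest such is the gcd.
760 = 2^3 × 5 × 19
80 = 2^4 × 5
440 = 2^3 × 5 × 11
gcd(760, 80, 440) = 2^3 × 5 = 40.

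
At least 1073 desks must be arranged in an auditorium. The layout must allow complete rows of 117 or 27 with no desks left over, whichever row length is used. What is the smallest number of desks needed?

1404

The number of desks must be a common multiple of 117 and 27, so a multiple of their LCM.
117 = 3^2 × 13
27 = 3^3
LCM(117, 27) = 3^3 × 13 = 351.
Smallest multiple of 351 that is ≥ 1073: ⌈1073/351⌉ × 351 = 4 × 351 = 1404.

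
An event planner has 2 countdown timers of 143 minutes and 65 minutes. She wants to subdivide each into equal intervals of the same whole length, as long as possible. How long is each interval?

The interval must divide each timer length; the longest such is the gcd.
143 = 11 × 13
65 = 5 × 13
gcd(143, 65) = 13.

13 minutes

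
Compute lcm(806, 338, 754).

806 = 2 × 13 × 31
338 = 2 × 13^2
754 = 2 × 13 × 29
LCM(806, 338, 754) = 2 × 13^2 × 29 × 31 = 303862.

303862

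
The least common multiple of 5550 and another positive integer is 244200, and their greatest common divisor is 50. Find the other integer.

gcd × lcm = product of the two integers, so the other integer is (50 × 244200) / 5550 = 2200.

2200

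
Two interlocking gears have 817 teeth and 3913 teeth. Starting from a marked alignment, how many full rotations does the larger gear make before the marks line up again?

The first common completion time is the LCM of the periods.
817 = 19 × 43
3913 = 7 × 13 × 43
LCM(817, 3913) = 7 × 13 × 19 × 43 = 74347.
Rotations for period 3913: 74347 / 3913 = 19.

19 rotations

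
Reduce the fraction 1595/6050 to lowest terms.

1595 = 5 × 11 × 29
6050 = 2 × 5^2 × 11^2
gcd(1595, 6050) = 5 × 11 = 55.
Divide numerator and denominator by 55: 1595/6050 = 29/110.

29/110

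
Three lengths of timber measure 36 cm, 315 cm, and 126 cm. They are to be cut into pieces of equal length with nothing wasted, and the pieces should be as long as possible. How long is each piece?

Each piece length must divide every original length, so the longest possible is gcd(36, 315, 126).
36 = 2^2 × 3^2
315 = 3^2 × 5 × 7
126 = 2 × 3^2 × 7
gcd(36, 315, 126) = 3^2 = 9.

9 cm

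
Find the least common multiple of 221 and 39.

221 = 13 × 17
39 = 3 × 13
LCM(221, 39) = 3 × 13 × 17 = 663.

663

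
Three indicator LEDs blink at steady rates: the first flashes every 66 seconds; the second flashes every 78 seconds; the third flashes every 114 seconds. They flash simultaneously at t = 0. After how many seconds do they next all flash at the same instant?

16302 seconds

They coincide at every common multiple of the periods; the first is the LCM.
66 = 2 × 3 × 11
78 = 2 × 3 × 13
114 = 2 × 3 × 19
LCM(66, 78, 114) = 2 × 3 × 11 × 13 × 19 = 16302.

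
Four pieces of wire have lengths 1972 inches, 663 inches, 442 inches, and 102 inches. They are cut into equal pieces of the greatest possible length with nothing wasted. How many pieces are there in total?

187

Piece length = gcd(1972, 663, 442, 102).
1972 = 2^2 × 17 × 29
663 = 3 × 13 × 17
442 = 2 × 13 × 17
102 = 2 × 3 × 17
gcd(1972, 663, 442, 102) = 17.
Total pieces = 1972/17 + 663/17 + 442/17 + 102/17 = 116 + 39 + 26 + 6 = 187.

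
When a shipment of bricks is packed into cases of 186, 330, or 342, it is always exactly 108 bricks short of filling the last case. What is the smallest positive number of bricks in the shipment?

Being 108 short of a full case of size k means N ≡ −108 (mod k), i.e. N + 108 is a multiple of each size.
186 = 2 × 3 × 31
330 = 2 × 3 × 5 × 11
342 = 2 × 3^2 × 19
LCM(186, 330, 342) = 2 × 3^2 × 5 × 11 × 19 × 31 = 583110.
Smallest positive N is 583110 − 108 = 583002.

583002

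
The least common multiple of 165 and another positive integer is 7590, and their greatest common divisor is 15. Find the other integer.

gcd × lcm = product of the two integers, so the other integer is (15 × 7590) / 165 = 690.

690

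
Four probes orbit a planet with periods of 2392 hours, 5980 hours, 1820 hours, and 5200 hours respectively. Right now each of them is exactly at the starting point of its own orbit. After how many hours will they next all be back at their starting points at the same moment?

837200 hours

We need the least common multiple of the intervals.
2392 = 2^3 × 13 × 23
5980 = 2^2 × 5 × 13 × 23
1820 = 2^2 × 5 × 7 × 13
5200 = 2^4 × 5^2 × 13
LCM(2392, 5980, 1820, 5200) = 2^4 × 5^2 × 7 × 13 × 23 = 837200.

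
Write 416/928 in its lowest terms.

416 = 2^5 × 13
928 = 2^5 × 29
gcd(416, 928) = 2^5 = 32.
Divide numerator and denominator by 32: 416/928 = 13/29.

13/29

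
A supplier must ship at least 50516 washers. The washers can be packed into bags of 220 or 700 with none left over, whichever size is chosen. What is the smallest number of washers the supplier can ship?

53900

The number of washers must be a common multiple of 220 and 700, so a multiple of their LCM.
220 = 2^2 × 5 × 11
700 = 2^2 × 5^2 × 7
LCM(220, 700) = 2^2 × 5^2 × 7 × 11 = 7700.
Smallest multiple of 7700 that is ≥ 50516: ⌈50516/7700⌉ × 7700 = 7 × 7700 = 53900.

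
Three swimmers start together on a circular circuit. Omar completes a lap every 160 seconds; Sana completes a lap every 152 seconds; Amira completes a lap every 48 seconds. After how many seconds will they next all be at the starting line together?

We need the least common multiple of the intervals.
160 = 2^5 × 5
152 = 2^3 × 19
48 = 2^4 × 3
LCM(160, 152, 48) = 2^5 × 3 × 5 × 19 = 9120.

9120 seconds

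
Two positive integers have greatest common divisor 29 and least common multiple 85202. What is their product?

For any two positive integers, gcd × lcm = product = 29 × 85202 = 2470858.

2470858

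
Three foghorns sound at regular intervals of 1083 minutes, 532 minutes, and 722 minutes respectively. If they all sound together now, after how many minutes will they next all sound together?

We need the least common multiple of the intervals.
1083 = 3 × 19^2
532 = 2^2 × 7 × 19
722 = 2 × 19^2
LCM(1083, 532, 722) = 2^2 × 3 × 7 × 19^2 = 30324.

30324 minutes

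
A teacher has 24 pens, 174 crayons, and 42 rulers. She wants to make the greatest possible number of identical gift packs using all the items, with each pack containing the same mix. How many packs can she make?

6 packs

The pack count must divide each quantity, so the greatest is gcd(24, 174, 42).
24 = 2^3 × 3
174 = 2 × 3 × 29
42 = 2 × 3 × 7
gcd(24, 174, 42) = 2 × 3 = 6.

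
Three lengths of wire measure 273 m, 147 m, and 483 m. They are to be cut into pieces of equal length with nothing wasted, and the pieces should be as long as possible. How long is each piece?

21 m

The greatest length dividing all of 273, 147, and 483 is their gcd.
273 = 3 × 7 × 13
147 = 3 × 7^2
483 = 3 × 7 × 23
gcd(273, 147, 483) = 3 × 7 = 21.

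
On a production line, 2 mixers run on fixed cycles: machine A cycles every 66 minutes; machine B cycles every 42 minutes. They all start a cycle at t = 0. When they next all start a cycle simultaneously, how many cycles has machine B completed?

11 cycles

All finish a whole number of cycles simultaneously at t = LCM of the periods.
66 = 2 × 3 × 11
42 = 2 × 3 × 7
LCM(66, 42) = 2 × 3 × 7 × 11 = 462.
Cycles for period 42: 462 / 42 = 11.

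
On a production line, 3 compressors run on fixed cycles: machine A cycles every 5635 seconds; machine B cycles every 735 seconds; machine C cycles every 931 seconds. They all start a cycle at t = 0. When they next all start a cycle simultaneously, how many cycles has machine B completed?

437 cycles

All finish a whole number of cycles simultaneously at t = LCM of the periods.
5635 = 5 × 7^2 × 23
735 = 3 × 5 × 7^2
931 = 7^2 × 19
LCM(5635, 735, 931) = 3 × 5 × 7^2 × 19 × 23 = 321195.
Cycles for period 735: 321195 / 735 = 437.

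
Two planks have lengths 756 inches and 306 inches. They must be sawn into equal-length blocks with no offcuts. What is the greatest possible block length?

This is the greatest common divisor of 756 and 306.
756 = 2^2 × 3^3 × 7
306 = 2 × 3^2 × 17
gcd(756, 306) = 2 × 3^2 = 18.

18 inches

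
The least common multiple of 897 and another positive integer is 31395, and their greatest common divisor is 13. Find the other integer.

gcd × lcm = product of the two integers, so the other integer is (13 × 31395) / 897 = 455.

455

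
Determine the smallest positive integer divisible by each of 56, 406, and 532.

30856

56 = 2^3 × 7
406 = 2 × 7 × 29
532 = 2^2 × 7 × 19
LCM(56, 406, 532) = 2^3 × 7 × 19 × 29 = 30856.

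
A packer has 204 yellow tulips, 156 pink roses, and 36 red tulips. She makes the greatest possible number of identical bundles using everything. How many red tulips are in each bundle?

3

Number of bundles = gcd(204, 156, 36).
204 = 2^2 × 3 × 17
156 = 2^2 × 3 × 13
36 = 2^2 × 3^2
gcd(204, 156, 36) = 2^2 × 3 = 12.
red tulips per bundle = 36 / 12 = 3.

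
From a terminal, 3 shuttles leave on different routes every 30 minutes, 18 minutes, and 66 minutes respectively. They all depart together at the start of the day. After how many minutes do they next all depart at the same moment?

We need the least common multiple of the intervals.
30 = 2 × 3 × 5
18 = 2 × 3^2
66 = 2 × 3 × 11
LCM(30, 18, 66) = 2 × 3^2 × 5 × 11 = 990.

990 minutes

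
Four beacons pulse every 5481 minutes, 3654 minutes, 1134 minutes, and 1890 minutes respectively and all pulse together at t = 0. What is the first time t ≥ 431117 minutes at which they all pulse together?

Joint pulses occur at multiples of LCM(5481, 3654, 1134, 1890).
5481 = 3^3 × 7 × 29
3654 = 2 × 3^2 × 7 × 29
1134 = 2 × 3^4 × 7
1890 = 2 × 3^3 × 5 × 7
LCM(5481, 3654, 1134, 1890) = 2 × 3^4 × 5 × 7 × 29 = 164430.
Smallest multiple of 164430 that is ≥ 431117: ⌈431117/164430⌉ × 164430 = 3 × 164430 = 493290.

493290 minutes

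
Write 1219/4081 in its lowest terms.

1219 = 23 × 53
4081 = 7 × 11 × 53
gcd(1219, 4081) = 53.
Divide numerator and denominator by 53: 1219/4081 = 23/77.

23/77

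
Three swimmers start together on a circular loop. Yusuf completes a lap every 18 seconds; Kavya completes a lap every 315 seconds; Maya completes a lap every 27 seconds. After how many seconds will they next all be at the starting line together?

1890 seconds

They coincide at every common multiple of the periods; the first is the LCM.
18 = 2 × 3^2
315 = 3^2 × 5 × 7
27 = 3^3
LCM(18, 315, 27) = 2 × 3^3 × 5 × 7 = 1890.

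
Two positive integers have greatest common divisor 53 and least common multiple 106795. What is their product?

For any two positive integers, gcd × lcm = product = 53 × 106795 = 5660135.

5660135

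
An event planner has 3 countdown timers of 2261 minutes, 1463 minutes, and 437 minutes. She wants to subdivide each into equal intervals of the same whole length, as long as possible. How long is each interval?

19 minutes

The interval must divide each timer length; the longest such is the gcd.
2261 = 7 × 17 × 19
1463 = 7 × 11 × 19
437 = 19 × 23
gcd(2261, 1463, 437) = 19.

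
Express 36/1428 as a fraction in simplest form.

36 = 2^2 × 3^2
1428 = 2^2 × 3 × 7 × 17
gcd(36, 1428) = 2^2 × 3 = 12.
Divide numerator and denominator by 12: 36/1428 = 3/119.

3/119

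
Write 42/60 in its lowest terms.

42 = 2 × 3 × 7
60 = 2^2 × 3 × 5
gcd(42, 60) = 2 × 3 = 6.
Divide numerator and denominator by 6: 42/60 = 7/10.

7/10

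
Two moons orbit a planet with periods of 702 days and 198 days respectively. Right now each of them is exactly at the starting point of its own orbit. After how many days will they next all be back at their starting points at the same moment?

7722 days

The first simultaneous occurrence is after LCM of the individual periods.
702 = 2 × 3^3 × 13
198 = 2 × 3^2 × 11
LCM(702, 198) = 2 × 3^3 × 11 × 13 = 7722.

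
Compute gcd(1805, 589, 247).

1805 = 5 × 19^2
589 = 19 × 31
247 = 13 × 19
gcd(1805, 589, 247) = 19.

19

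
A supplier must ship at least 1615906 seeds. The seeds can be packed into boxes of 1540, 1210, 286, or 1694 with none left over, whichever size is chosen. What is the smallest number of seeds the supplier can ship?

The number of seeds must be a common multiple of 1540, 1210, 286, and 1694, so a multiple of their LCM.
1540 = 2^2 × 5 × 7 × 11
1210 = 2 × 5 × 11^2
286 = 2 × 11 × 13
1694 = 2 × 7 × 11^2
LCM(1540, 1210, 286, 1694) = 2^2 × 5 × 7 × 11^2 × 13 = 220220.
Smallest multiple of 220220 that is ≥ 1615906: ⌈1615906/220220⌉ × 220220 = 8 × 220220 = 1761760.

1761760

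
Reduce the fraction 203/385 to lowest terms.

203 = 7 × 29
385 = 5 × 7 × 11
gcd(203, 385) = 7.
Divide numerator and denominator by 7: 203/385 = 29/55.

29/55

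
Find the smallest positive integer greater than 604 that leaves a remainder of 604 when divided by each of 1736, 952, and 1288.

N − 604 must be a common multiple of 1736, 952, and 1288.
1736 = 2^3 × 7 × 31
952 = 2^3 × 7 × 17
1288 = 2^3 × 7 × 23
LCM(1736, 952, 1288) = 2^3 × 7 × 17 × 23 × 31 = 678776.
Smallest N > 604 is LCM + 604 = 678776 + 604 = 679380.

679380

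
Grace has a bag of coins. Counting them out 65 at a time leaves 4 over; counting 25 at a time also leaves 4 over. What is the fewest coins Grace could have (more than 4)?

329

N − 4 must be a common multiple of 65 and 25.
65 = 5 × 13
25 = 5^2
LCM(65, 25) = 5^2 × 13 = 325.
Smallest N > 4 is LCM + 4 = 325 + 4 = 329.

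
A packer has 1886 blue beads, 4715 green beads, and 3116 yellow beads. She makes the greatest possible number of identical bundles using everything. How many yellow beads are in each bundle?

76

Number of bundles = gcd(1886, 4715, 3116).
1886 = 2 × 23 × 41
4715 = 5 × 23 × 41
3116 = 2^2 × 19 × 41
gcd(1886, 4715, 3116) = 41.
yellow beads per bundle = 3116 / 41 = 76.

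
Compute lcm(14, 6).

42

14 = 2 × 7
6 = 2 × 3
LCM(14, 6) = 2 × 3 × 7 = 42.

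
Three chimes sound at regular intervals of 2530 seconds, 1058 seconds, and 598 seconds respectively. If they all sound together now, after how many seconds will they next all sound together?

We need the least common multiple of the intervals.
2530 = 2 × 5 × 11 × 23
1058 = 2 × 23^2
598 = 2 × 13 × 23
LCM(2530, 1058, 598) = 2 × 5 × 11 × 13 × 23^2 = 756470.

756470 seconds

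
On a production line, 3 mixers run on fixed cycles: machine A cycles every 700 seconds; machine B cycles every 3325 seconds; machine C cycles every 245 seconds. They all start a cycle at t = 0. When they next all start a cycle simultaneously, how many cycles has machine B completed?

28 cycles

All finish a whole number of cycles simultaneously at t = LCM of the periods.
700 = 2^2 × 5^2 × 7
3325 = 5^2 × 7 × 19
245 = 5 × 7^2
LCM(700, 3325, 245) = 2^2 × 5^2 × 7^2 × 19 = 93100.
Cycles for period 3325: 93100 / 3325 = 28.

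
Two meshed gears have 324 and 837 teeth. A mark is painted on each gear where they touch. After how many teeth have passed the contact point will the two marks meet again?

10044 teeth

We need the least common multiple of the intervals.
324 = 2^2 × 3^4
837 = 3^3 × 31
LCM(324, 837) = 2^2 × 3^4 × 31 = 10044.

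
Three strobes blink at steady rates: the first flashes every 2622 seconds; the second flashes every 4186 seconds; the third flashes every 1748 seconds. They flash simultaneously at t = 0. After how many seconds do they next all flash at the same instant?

We need the least common multiple of the intervals.
2622 = 2 × 3 × 19 × 23
4186 = 2 × 7 × 13 × 23
1748 = 2^2 × 19 × 23
LCM(2622, 4186, 1748) = 2^2 × 3 × 7 × 13 × 19 × 23 = 477204.

477204 seconds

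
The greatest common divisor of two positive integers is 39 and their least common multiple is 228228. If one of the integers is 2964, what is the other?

For two integers, gcd × lcm = product, so the other is (39 × 228228) / 2964 = 8900892 / 2964 = 3003.

3003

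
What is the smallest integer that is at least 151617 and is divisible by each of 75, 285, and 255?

The integer must be a common multiple of 75, 285, and 255, so a multiple of their LCM.
75 = 3 × 5^2
285 = 3 × 5 × 19
255 = 3 × 5 × 17
LCM(75, 285, 255) = 3 × 5^2 × 17 × 19 = 24225.
Smallest multiple of 24225 that is ≥ 151617: ⌈151617/24225⌉ × 24225 = 7 × 24225 = 169575.

169575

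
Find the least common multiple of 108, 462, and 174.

241164

108 = 2^2 × 3^3
462 = 2 × 3 × 7 × 11
174 = 2 × 3 × 29
LCM(108, 462, 174) = 2^2 × 3^3 × 7 × 11 × 29 = 241164.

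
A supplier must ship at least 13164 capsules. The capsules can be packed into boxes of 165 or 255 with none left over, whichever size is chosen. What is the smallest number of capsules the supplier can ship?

The number of capsules must be a common multiple of 165 and 255, so a multiple of their LCM.
165 = 3 × 5 × 11
255 = 3 × 5 × 17
LCM(165, 255) = 3 × 5 × 11 × 17 = 2805.
Smallest multiple of 2805 that is ≥ 13164: ⌈13164/2805⌉ × 2805 = 5 × 2805 = 14025.

14025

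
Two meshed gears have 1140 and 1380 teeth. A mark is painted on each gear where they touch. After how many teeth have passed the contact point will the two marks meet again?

26220 teeth

They coincide at every common multiple of the periods; the first is the LCM.
1140 = 2^2 × 3 × 5 × 19
1380 = 2^2 × 3 × 5 × 23
LCM(1140, 1380) = 2^2 × 3 × 5 × 19 × 23 = 26220.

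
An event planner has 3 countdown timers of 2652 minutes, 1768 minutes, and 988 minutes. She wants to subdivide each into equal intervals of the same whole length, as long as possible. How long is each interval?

52 minutes

The interval must divide each timer length; the longest such is the gcd.
2652 = 2^2 × 3 × 13 × 17
1768 = 2^3 × 13 × 17
988 = 2^2 × 13 × 19
gcd(2652, 1768, 988) = 2^2 × 13 = 52.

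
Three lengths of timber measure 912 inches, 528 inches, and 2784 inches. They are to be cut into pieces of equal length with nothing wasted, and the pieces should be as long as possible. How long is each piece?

Each piece length must divide every original length, so the longest possible is gcd(912, 528, 2784).
912 = 2^4 × 3 × 19
528 = 2^4 × 3 × 11
2784 = 2^5 × 3 × 29
gcd(912, 528, 2784) = 2^4 × 3 = 48.

48 inches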